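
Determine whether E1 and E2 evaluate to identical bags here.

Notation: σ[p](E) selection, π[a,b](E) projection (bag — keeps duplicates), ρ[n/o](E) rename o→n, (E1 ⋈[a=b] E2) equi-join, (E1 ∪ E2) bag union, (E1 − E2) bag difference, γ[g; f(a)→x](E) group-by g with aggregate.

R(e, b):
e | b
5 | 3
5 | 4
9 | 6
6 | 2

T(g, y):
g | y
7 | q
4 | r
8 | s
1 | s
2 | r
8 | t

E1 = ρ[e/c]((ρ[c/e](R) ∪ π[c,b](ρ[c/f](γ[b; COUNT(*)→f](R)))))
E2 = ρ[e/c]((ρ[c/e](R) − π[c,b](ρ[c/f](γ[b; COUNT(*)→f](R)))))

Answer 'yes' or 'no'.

E1 row counts bottom-up:
  R → 4
  ρ[c/e](R) → 4
  R → 4
  γ[b; COUNT(*)→f](R) → 4
  ρ[c/f](γ[b; COUNT(*)→f](R)) → 4
  π[c,b](ρ[c/f](γ[b; COUNT(*)→f](R))) → 4
  (ρ[c/e](R) ∪ π[c,b](ρ[c/f](γ[b; COUNT(*)→f](R)))) → 8
  ρ[e/c]((ρ[c/e](R) ∪ π[c,b](ρ[c/f](γ[b; COUNT(*)→f](R))))) → 8
E2 row counts bottom-up:
  R → 4
  ρ[c/e](R) → 4
  R → 4
  γ[b; COUNT(*)→f](R) → 4
  ρ[c/f](γ[b; COUNT(*)→f](R)) → 4
  π[c,b](ρ[c/f](γ[b; COUNT(*)→f](R))) → 4
  (ρ[c/e](R) − π[c,b](ρ[c/f](γ[b; COUNT(*)→f](R)))) → 4
  ρ[e/c]((ρ[c/e](R) − π[c,b](ρ[c/f](γ[b; COUNT(*)→f](R))))) → 4

E1 result:
e | b
1 | 2
1 | 3
1 | 4
1 | 6
5 | 3
5 | 4
6 | 2
9 | 6
E2 result:
e | b
5 | 3
5 | 4
6 | 2
9 | 6
Witness: (1, 2) appears 1× in E1 but 0× in E2.

no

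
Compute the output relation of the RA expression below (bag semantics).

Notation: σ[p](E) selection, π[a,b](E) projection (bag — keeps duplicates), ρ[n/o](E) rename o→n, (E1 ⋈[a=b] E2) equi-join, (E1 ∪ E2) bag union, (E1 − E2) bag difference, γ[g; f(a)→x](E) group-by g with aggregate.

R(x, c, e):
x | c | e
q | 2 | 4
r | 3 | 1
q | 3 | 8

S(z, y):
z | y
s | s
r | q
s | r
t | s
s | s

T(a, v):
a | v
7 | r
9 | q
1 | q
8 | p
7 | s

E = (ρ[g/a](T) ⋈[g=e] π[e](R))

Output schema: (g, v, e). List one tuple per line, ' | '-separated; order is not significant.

Subexpression sizes:
  T → 5
  ρ[g/a](T) → 5
  R → 3
  π[e](R) → 3
  (ρ[g/a](T) ⋈[g=e] π[e](R)) → 2

== RESULT ==
g | v | e
1 | q | 1
8 | p | 8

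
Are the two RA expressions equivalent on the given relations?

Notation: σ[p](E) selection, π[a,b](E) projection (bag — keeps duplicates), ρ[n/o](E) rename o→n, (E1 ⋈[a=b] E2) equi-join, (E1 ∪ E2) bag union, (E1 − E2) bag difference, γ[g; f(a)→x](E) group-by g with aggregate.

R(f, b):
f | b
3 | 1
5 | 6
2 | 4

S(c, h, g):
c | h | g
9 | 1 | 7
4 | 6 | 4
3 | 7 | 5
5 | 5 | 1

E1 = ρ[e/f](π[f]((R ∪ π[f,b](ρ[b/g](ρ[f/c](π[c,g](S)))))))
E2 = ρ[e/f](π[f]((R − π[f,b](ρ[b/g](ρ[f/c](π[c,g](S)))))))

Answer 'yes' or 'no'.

E1 per-node cardinality:
  R → 3
  S → 4
  π[c,g](S) → 4
  ρ[f/c](π[c,g](S)) → 4
  ρ[b/g](ρ[f/c](π[c,g](S))) → 4
  π[f,b](ρ[b/g](ρ[f/c](π[c,g](S)))) → 4
  (R ∪ π[f,b](ρ[b/g](ρ[f/c](π[c,g](S))))) → 7
  π[f]((R ∪ π[f,b](ρ[b/g](ρ[f/c](π[c,g](S)))))) → 7
  ρ[e/f](π[f]((R ∪ π[f,b](ρ[b/g](ρ[f/c](π[c,g](S))))))) → 7
E2 per-node cardinality:
  R → 3
  S → 4
  π[c,g](S) → 4
  ρ[f/c](π[c,g](S)) → 4
  ρ[b/g](ρ[f/c](π[c,g](S))) → 4
  π[f,b](ρ[b/g](ρ[f/c](π[c,g](S)))) → 4
  (R − π[f,b](ρ[b/g](ρ[f/c](π[c,g](S))))) → 3
  π[f]((R − π[f,b](ρ[b/g](ρ[f/c](π[c,g](S)))))) → 3
  ρ[e/f](π[f]((R − π[f,b](ρ[b/g](ρ[f/c](π[c,g](S))))))) → 3

E1 result:
e
2
3
3
4
5
5
9
E2 result:
e
2
3
5
Witness: (5,) appears 2× in E1 but 1× in E2.

no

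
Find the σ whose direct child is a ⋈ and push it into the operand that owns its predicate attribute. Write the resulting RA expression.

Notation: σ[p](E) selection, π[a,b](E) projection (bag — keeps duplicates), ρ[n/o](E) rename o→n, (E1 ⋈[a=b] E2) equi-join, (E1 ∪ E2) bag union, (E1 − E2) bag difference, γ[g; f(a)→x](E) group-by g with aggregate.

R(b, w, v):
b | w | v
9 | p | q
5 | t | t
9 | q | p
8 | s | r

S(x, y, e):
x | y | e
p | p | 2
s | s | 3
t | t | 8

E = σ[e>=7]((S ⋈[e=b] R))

σ filters on e, owned by the left side.
E' = (σ[e>=7](S) ⋈[e=b] R)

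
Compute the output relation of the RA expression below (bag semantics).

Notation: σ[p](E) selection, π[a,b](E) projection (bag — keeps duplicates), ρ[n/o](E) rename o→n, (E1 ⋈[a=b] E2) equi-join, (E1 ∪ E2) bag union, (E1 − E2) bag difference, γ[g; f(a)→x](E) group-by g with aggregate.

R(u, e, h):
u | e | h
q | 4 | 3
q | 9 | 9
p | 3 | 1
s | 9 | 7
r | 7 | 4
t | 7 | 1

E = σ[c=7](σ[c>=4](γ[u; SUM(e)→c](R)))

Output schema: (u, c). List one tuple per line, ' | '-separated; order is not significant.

Stepwise |·|:
  R → 6
  γ[u; SUM(e)→c](R) → 5
  σ[c>=4](γ[u; SUM(e)→c](R)) → 4
  σ[c=7](σ[c>=4](γ[u; SUM(e)→c](R))) → 2

== RESULT ==
u | c
r | 7
t | 7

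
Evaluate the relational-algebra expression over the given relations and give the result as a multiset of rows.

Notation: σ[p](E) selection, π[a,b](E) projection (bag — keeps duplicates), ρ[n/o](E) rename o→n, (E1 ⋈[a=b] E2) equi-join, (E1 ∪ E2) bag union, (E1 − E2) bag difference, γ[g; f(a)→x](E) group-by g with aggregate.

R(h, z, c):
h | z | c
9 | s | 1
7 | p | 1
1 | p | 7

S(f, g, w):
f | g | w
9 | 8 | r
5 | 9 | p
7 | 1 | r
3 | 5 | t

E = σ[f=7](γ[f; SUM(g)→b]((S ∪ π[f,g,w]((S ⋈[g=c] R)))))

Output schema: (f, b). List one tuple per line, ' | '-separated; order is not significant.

Stepwise |·|:
  S → 4
  S → 4
  R → 3
  (S ⋈[g=c] R) → 2
  π[f,g,w]((S ⋈[g=c] R)) → 2
  (S ∪ π[f,g,w]((S ⋈[g=c] R))) → 6
  γ[f; SUM(g)→b]((S ∪ π[f,g,w]((S ⋈[g=c] R)))) → 4
  σ[f=7](γ[f; SUM(g)→b]((S ∪ π[f,g,w]((S ⋈[g=c] R))))) → 1

== RESULT ==
f | b
7 | 3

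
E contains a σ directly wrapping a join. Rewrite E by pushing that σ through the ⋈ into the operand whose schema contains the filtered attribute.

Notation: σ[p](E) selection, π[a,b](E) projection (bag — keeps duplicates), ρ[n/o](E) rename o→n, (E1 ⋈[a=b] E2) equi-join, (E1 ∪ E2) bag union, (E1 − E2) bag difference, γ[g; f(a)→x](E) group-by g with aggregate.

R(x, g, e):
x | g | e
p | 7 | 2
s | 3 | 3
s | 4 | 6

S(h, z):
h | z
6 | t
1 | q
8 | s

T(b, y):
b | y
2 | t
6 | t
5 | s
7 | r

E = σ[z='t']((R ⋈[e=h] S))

σ filters on z, owned by the right side.
E' = (R ⋈[e=h] σ[z='t'](S))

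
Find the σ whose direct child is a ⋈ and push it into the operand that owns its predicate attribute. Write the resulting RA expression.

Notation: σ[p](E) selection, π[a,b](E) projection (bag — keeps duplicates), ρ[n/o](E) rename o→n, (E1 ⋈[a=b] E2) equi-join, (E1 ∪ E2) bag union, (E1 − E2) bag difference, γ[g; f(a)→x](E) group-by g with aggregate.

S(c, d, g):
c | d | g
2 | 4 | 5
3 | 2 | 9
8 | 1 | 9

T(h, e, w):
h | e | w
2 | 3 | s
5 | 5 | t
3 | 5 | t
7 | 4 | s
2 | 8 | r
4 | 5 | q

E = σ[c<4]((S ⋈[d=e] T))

σ filters on c, owned by the left side.
E' = (σ[c<4](S) ⋈[d=e] T)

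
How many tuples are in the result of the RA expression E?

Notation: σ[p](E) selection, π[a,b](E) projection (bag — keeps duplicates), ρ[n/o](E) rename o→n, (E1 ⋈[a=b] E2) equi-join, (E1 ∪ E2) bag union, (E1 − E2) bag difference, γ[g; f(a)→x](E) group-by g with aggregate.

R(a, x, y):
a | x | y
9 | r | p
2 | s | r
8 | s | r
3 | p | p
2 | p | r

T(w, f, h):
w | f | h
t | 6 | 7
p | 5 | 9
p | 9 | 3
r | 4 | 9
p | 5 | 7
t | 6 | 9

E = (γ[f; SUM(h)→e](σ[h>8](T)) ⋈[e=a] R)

Row counts bottom-up:
  T → 6
  σ[h>8](T) → 3
  γ[f; SUM(h)→e](σ[h>8](T)) → 3
  R → 5
  (γ[f; SUM(h)→e](σ[h>8](T)) ⋈[e=a] R) → 3

|E| = 3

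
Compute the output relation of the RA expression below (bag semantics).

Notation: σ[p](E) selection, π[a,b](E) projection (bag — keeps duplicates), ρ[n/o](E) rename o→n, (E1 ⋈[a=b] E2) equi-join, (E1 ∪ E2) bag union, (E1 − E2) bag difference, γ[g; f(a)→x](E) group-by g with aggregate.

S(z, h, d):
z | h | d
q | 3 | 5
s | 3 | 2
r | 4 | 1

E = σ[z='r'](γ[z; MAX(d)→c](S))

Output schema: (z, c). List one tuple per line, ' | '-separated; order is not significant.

Stepwise |·|:
  S → 3
  γ[z; MAX(d)→c](S) → 3
  σ[z='r'](γ[z; MAX(d)→c](S)) → 1

== RESULT ==
z | c
r | 1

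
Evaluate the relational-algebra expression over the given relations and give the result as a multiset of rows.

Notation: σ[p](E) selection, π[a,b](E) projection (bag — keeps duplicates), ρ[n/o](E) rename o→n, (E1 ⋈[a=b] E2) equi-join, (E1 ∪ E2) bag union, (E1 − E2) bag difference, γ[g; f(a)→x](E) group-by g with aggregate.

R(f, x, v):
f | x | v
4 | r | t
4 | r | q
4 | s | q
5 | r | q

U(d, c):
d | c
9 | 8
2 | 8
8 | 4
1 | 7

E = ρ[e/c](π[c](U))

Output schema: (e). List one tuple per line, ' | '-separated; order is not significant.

Per-node cardinality:
  U → 4
  π[c](U) → 4
  ρ[e/c](π[c](U)) → 4

== RESULT ==
e
4
7
8
8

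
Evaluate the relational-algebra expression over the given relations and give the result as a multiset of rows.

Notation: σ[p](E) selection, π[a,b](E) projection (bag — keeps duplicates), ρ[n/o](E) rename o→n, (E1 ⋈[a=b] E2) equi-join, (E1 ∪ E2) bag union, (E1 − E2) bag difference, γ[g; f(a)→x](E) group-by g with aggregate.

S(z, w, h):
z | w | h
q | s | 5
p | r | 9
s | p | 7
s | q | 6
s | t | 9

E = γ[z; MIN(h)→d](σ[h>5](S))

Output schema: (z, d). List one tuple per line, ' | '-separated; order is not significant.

Per-node cardinality:
  S → 5
  σ[h>5](S) → 4
  γ[z; MIN(h)→d](σ[h>5](S)) → 2

== RESULT ==
z | d
p | 9
s | 6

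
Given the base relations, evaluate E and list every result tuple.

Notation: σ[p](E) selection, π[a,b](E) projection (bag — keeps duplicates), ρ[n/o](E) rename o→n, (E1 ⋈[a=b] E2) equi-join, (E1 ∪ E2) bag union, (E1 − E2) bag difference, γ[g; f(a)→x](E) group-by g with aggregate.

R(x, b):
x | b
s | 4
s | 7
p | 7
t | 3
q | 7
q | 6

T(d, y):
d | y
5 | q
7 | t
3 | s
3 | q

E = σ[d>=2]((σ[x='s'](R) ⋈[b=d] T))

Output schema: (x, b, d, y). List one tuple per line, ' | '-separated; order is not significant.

Stepwise |·|:
  R → 6
  σ[x='s'](R) → 2
  T → 4
  (σ[x='s'](R) ⋈[b=d] T) → 1
  σ[d>=2]((σ[x='s'](R) ⋈[b=d] T)) → 1

== RESULT ==
x | b | d | y
s | 7 | 7 | t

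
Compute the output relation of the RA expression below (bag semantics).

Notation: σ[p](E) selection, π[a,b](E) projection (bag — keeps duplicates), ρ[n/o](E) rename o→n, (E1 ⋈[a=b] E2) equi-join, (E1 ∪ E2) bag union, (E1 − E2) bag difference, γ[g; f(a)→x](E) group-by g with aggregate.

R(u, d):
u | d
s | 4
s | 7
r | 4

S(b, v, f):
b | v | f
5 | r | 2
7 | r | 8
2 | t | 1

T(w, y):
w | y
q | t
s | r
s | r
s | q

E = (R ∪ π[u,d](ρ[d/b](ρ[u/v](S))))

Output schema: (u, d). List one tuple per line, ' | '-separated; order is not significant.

Stepwise |·|:
  R → 3
  S → 3
  ρ[u/v](S) → 3
  ρ[d/b](ρ[u/v](S)) → 3
  π[u,d](ρ[d/b](ρ[u/v](S))) → 3
  (R ∪ π[u,d](ρ[d/b](ρ[u/v](S)))) → 6

== RESULT ==
u | d
r | 4
r | 5
r | 7
s | 4
s | 7
t | 2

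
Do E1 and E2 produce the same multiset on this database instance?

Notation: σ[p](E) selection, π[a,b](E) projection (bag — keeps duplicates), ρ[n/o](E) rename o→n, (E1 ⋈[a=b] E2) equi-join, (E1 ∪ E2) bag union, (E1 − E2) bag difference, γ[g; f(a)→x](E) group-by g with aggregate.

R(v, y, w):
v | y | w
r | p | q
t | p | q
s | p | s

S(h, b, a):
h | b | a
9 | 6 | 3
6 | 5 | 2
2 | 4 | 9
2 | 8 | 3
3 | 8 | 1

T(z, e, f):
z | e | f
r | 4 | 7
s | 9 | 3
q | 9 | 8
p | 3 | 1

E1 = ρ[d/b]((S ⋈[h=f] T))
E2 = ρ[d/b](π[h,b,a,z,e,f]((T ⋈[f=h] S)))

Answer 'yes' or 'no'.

E1 per-node cardinality:
  S → 5
  T → 4
  (S ⋈[h=f] T) → 1
  ρ[d/b]((S ⋈[h=f] T)) → 1
E2 per-node cardinality:
  T → 4
  S → 5
  (T ⋈[f=h] S) → 1
  π[h,b,a,z,e,f]((T ⋈[f=h] S)) → 1
  ρ[d/b](π[h,b,a,z,e,f]((T ⋈[f=h] S))) → 1

E1 and E2 produce the same multiset:
h | d | a | z | e | f
3 | 8 | 1 | s | 9 | 3

yes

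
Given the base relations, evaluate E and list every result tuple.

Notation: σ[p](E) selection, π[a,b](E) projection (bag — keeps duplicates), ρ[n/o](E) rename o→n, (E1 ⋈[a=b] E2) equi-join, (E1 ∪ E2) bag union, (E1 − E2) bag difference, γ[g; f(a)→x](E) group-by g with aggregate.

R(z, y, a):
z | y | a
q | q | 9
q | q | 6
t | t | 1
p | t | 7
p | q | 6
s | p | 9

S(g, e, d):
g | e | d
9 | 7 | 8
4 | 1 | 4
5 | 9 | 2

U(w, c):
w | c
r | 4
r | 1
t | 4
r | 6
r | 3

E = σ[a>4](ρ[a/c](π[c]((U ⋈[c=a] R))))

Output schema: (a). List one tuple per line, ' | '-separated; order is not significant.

Row counts bottom-up:
  U → 5
  R → 6
  (U ⋈[c=a] R) → 3
  π[c]((U ⋈[c=a] R)) → 3
  ρ[a/c](π[c]((U ⋈[c=a] R))) → 3
  σ[a>4](ρ[a/c](π[c]((U ⋈[c=a] R)))) → 2

== RESULT ==
a
6
6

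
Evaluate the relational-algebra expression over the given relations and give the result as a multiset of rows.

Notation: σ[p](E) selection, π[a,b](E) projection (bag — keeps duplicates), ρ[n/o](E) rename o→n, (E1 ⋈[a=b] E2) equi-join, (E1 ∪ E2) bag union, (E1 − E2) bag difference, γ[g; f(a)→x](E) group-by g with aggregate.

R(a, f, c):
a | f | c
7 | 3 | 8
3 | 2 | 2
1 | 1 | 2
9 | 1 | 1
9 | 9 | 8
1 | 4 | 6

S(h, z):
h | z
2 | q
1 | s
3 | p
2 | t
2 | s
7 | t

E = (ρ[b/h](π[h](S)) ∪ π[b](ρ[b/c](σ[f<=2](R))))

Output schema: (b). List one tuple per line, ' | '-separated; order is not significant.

Per-node cardinality:
  S → 6
  π[h](S) → 6
  ρ[b/h](π[h](S)) → 6
  R → 6
  σ[f<=2](R) → 3
  ρ[b/c](σ[f<=2](R)) → 3
  π[b](ρ[b/c](σ[f<=2](R))) → 3
  (ρ[b/h](π[h](S)) ∪ π[b](ρ[b/c](σ[f<=2](R)))) → 9

== RESULT ==
b
1
1
2
2
2
2
2
3
7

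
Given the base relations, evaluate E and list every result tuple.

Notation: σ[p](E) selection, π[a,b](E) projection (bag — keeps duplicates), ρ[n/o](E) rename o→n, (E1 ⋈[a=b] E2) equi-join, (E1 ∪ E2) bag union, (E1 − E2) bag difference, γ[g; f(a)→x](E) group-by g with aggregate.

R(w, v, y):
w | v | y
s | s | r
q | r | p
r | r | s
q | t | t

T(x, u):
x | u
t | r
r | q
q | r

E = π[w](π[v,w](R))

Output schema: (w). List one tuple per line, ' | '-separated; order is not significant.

Row counts bottom-up:
  R → 4
  π[v,w](R) → 4
  π[w](π[v,w](R)) → 4

== RESULT ==
w
q
q
r
s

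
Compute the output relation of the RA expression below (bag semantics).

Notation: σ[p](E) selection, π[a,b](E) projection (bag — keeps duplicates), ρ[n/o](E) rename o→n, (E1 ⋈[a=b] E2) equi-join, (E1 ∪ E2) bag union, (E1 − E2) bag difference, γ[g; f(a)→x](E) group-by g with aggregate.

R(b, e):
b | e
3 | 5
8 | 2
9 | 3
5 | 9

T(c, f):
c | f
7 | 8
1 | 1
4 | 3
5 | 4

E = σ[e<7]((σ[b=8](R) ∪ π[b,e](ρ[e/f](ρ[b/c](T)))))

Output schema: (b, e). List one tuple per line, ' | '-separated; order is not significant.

Per-node cardinality:
  R → 4
  σ[b=8](R) → 1
  T → 4
  ρ[b/c](T) → 4
  ρ[e/f](ρ[b/c](T)) → 4
  π[b,e](ρ[e/f](ρ[b/c](T))) → 4
  (σ[b=8](R) ∪ π[b,e](ρ[e/f](ρ[b/c](T)))) → 5
  σ[e<7]((σ[b=8](R) ∪ π[b,e](ρ[e/f](ρ[b/c](T))))) → 4

== RESULT ==
b | e
1 | 1
4 | 3
5 | 4
8 | 2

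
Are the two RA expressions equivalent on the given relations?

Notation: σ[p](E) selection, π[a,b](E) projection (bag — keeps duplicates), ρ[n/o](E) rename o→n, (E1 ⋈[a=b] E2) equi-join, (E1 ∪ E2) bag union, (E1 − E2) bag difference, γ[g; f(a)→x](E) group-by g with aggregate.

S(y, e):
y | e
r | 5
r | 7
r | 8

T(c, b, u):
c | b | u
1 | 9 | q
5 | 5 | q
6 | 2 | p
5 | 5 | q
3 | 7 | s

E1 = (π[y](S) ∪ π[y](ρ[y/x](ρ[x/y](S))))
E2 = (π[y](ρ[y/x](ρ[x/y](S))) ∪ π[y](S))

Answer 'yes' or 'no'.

E1 stepwise |·|:
  S → 3
  π[y](S) → 3
  S → 3
  ρ[x/y](S) → 3
  ρ[y/x](ρ[x/y](S)) → 3
  π[y](ρ[y/x](ρ[x/y](S))) → 3
  (π[y](S) ∪ π[y](ρ[y/x](ρ[x/y](S)))) → 6
E2 stepwise |·|:
  S → 3
  ρ[x/y](S) → 3
  ρ[y/x](ρ[x/y](S)) → 3
  π[y](ρ[y/x](ρ[x/y](S))) → 3
  S → 3
  π[y](S) → 3
  (π[y](ρ[y/x](ρ[x/y](S))) ∪ π[y](S)) → 6

E1 and E2 produce the same multiset:
y
r
r
r
r
r
r

yes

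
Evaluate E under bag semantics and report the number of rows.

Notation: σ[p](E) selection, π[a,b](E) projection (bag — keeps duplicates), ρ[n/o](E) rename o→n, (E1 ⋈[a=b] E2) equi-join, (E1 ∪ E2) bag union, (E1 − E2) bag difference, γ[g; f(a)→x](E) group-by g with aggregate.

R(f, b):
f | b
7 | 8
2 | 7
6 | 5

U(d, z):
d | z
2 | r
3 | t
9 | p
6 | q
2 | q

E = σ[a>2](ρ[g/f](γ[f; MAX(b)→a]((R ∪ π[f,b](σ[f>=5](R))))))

Subexpression sizes:
  R → 3
  R → 3
  σ[f>=5](R) → 2
  π[f,b](σ[f>=5](R)) → 2
  (R ∪ π[f,b](σ[f>=5](R))) → 5
  γ[f; MAX(b)→a]((R ∪ π[f,b](σ[f>=5](R)))) → 3
  ρ[g/f](γ[f; MAX(b)→a]((R ∪ π[f,b](σ[f>=5](R))))) → 3
  σ[a>2](ρ[g/f](γ[f; MAX(b)→a]((R ∪ π[f,b](σ[f>=5](R)))))) → 3

|E| = 3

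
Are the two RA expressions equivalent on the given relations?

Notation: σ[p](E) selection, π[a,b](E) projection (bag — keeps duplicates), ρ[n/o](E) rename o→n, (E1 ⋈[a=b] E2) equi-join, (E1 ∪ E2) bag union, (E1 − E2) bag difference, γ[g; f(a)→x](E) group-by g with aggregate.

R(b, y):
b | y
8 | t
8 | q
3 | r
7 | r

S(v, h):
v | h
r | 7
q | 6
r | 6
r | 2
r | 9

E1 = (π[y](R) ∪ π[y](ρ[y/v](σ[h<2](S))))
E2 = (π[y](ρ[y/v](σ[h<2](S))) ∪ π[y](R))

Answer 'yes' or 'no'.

E1 per-node cardinality:
  R → 4
  π[y](R) → 4
  S → 5
  σ[h<2](S) → 0
  ρ[y/v](σ[h<2](S)) → 0
  π[y](ρ[y/v](σ[h<2](S))) → 0
  (π[y](R) ∪ π[y](ρ[y/v](σ[h<2](S)))) → 4
E2 per-node cardinality:
  S → 5
  σ[h<2](S) → 0
  ρ[y/v](σ[h<2](S)) → 0
  π[y](ρ[y/v](σ[h<2](S))) → 0
  R → 4
  π[y](R) → 4
  (π[y](ρ[y/v](σ[h<2](S))) ∪ π[y](R)) → 4

E1 and E2 produce the same multiset:
y
q
r
r
t

yes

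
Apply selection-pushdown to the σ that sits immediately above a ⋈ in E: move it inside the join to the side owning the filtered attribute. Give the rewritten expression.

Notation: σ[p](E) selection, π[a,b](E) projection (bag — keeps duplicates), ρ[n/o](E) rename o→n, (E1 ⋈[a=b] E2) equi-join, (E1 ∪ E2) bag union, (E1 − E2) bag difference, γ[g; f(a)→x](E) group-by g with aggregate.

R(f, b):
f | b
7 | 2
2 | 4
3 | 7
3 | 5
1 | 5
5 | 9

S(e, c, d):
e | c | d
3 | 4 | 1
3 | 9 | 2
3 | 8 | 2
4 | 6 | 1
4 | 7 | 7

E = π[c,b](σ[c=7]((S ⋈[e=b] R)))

σ filters on c, owned by the left side.
E' = π[c,b]((σ[c=7](S) ⋈[e=b] R))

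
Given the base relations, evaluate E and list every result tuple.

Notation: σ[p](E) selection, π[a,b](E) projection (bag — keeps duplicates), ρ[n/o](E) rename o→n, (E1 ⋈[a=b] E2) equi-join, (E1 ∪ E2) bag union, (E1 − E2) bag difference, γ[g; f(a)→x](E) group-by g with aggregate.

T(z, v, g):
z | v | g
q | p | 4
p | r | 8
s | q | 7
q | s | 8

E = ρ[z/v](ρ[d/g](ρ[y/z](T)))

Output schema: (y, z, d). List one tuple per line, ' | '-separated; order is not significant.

Subexpression sizes:
  T → 4
  ρ[y/z](T) → 4
  ρ[d/g](ρ[y/z](T)) → 4
  ρ[z/v](ρ[d/g](ρ[y/z](T))) → 4

== RESULT ==
y | z | d
p | r | 8
q | p | 4
q | s | 8
s | q | 7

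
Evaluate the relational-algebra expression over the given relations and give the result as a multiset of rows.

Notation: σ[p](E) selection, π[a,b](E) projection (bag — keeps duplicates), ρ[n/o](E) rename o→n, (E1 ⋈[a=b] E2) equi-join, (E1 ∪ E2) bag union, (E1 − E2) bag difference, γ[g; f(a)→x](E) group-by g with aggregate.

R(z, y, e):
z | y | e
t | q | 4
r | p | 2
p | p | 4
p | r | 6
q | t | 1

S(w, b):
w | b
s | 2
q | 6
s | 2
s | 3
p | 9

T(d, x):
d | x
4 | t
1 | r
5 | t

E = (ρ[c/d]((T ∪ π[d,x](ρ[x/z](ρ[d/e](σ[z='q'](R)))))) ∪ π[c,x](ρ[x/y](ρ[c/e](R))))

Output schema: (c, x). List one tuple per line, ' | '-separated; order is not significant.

Per-node cardinality:
  T → 3
  R → 5
  σ[z='q'](R) → 1
  ρ[d/e](σ[z='q'](R)) → 1
  ρ[x/z](ρ[d/e](σ[z='q'](R))) → 1
  π[d,x](ρ[x/z](ρ[d/e](σ[z='q'](R)))) → 1
  (T ∪ π[d,x](ρ[x/z](ρ[d/e](σ[z='q'](R))))) → 4
  ρ[c/d]((T ∪ π[d,x](ρ[x/z](ρ[d/e](σ[z='q'](R)))))) → 4
  R → 5
  ρ[c/e](R) → 5
  ρ[x/y](ρ[c/e](R)) → 5
  π[c,x](ρ[x/y](ρ[c/e](R))) → 5
  (ρ[c/d]((T ∪ π[d,x](ρ[x/z](ρ[d/e](σ[z='q'](R)))))) ∪ π[c,x](ρ[x/y](ρ[c/e](R)))) → 9

== RESULT ==
c | x
1 | q
1 | r
1 | t
2 | p
4 | p
4 | q
4 | t
5 | t
6 | r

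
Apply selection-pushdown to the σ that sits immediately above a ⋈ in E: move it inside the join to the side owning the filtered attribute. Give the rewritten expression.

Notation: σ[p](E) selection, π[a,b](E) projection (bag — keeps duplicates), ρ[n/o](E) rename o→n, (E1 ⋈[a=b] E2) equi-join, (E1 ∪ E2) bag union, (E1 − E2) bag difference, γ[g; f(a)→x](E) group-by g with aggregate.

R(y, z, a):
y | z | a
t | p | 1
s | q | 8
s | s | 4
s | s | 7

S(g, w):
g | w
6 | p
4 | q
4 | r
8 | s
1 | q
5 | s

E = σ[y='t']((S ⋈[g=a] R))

σ filters on y, owned by the right side.
E' = (S ⋈[g=a] σ[y='t'](R))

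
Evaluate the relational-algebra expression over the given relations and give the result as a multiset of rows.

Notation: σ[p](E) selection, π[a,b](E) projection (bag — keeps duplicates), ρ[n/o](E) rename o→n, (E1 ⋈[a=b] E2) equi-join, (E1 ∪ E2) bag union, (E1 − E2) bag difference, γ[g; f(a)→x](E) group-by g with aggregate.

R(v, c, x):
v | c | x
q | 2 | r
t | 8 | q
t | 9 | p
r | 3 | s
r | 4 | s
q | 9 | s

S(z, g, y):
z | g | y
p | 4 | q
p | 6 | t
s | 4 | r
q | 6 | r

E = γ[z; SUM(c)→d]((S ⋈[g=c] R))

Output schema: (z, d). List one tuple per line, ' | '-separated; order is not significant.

Row counts bottom-up:
  S → 4
  R → 6
  (S ⋈[g=c] R) → 2
  γ[z; SUM(c)→d]((S ⋈[g=c] R)) → 2

== RESULT ==
z | d
p | 4
s | 4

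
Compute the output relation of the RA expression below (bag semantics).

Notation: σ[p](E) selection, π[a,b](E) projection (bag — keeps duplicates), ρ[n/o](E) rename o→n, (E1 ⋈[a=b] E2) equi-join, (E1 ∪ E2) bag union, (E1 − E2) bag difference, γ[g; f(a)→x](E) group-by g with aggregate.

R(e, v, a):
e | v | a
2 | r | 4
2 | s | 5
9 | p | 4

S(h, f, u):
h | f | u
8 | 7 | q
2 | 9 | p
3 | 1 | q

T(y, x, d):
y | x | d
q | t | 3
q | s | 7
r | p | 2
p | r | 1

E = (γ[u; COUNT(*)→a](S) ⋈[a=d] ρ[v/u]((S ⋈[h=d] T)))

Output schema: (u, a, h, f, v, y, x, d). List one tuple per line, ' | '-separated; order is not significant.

Per-node cardinality:
  S → 3
  γ[u; COUNT(*)→a](S) → 2
  S → 3
  T → 4
  (S ⋈[h=d] T) → 2
  ρ[v/u]((S ⋈[h=d] T)) → 2
  (γ[u; COUNT(*)→a](S) ⋈[a=d] ρ[v/u]((S ⋈[h=d] T))) → 1

== RESULT ==
u | a | h | f | v | y | x | d
q | 2 | 2 | 9 | p | r | p | 2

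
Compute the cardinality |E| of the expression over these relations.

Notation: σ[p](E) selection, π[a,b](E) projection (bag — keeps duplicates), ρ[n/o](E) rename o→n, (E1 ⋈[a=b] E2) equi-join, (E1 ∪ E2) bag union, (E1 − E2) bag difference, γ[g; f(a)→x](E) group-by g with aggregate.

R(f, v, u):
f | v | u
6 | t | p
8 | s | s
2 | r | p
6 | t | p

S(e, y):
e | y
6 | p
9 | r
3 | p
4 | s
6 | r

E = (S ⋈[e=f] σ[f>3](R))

Subexpression sizes:
  S → 5
  R → 4
  σ[f>3](R) → 3
  (S ⋈[e=f] σ[f>3](R)) → 4

|E| = 4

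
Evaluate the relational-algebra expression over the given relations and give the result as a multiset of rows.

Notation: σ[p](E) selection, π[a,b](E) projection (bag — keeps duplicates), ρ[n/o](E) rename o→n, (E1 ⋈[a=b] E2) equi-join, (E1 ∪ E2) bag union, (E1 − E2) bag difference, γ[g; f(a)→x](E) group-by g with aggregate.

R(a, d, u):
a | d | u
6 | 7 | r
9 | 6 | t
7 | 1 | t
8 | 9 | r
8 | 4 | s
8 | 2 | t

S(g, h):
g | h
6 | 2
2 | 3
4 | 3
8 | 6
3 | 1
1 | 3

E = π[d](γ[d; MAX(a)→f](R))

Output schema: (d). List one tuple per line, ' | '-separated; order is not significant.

Per-node cardinality:
  R → 6
  γ[d; MAX(a)→f](R) → 6
  π[d](γ[d; MAX(a)→f](R)) → 6

== RESULT ==
d
1
2
4
6
7
9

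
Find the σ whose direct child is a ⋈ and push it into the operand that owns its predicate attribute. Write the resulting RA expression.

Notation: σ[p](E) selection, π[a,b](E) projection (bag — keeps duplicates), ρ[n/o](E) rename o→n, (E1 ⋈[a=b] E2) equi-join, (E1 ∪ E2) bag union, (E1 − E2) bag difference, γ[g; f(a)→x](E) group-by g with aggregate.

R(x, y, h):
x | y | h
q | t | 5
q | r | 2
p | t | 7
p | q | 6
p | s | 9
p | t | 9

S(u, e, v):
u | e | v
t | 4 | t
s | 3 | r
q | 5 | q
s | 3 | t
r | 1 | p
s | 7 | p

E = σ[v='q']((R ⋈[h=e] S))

σ filters on v, owned by the right side.
E' = (R ⋈[h=e] σ[v='q'](S))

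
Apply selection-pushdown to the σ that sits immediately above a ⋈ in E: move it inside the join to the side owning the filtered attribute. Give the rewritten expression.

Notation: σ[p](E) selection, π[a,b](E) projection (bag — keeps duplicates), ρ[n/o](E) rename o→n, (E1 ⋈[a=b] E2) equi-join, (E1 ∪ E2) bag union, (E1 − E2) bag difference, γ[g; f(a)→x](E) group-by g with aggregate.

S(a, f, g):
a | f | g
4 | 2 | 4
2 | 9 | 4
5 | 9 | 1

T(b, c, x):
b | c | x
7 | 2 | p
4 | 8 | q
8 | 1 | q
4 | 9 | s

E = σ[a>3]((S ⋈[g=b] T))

σ filters on a, owned by the left side.
E' = (σ[a>3](S) ⋈[g=b] T)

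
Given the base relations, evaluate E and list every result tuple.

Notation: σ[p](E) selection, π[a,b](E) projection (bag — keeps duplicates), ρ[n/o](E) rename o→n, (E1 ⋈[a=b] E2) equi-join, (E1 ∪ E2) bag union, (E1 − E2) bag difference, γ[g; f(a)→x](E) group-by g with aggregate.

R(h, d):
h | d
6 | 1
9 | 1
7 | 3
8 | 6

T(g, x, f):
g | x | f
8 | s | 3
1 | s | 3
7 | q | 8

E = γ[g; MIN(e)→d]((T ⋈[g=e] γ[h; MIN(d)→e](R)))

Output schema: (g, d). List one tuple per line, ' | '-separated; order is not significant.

Subexpression sizes:
  T → 3
  R → 4
  γ[h; MIN(d)→e](R) → 4
  (T ⋈[g=e] γ[h; MIN(d)→e](R)) → 2
  γ[g; MIN(e)→d]((T ⋈[g=e] γ[h; MIN(d)→e](R))) → 1

== RESULT ==
g | d
1 | 1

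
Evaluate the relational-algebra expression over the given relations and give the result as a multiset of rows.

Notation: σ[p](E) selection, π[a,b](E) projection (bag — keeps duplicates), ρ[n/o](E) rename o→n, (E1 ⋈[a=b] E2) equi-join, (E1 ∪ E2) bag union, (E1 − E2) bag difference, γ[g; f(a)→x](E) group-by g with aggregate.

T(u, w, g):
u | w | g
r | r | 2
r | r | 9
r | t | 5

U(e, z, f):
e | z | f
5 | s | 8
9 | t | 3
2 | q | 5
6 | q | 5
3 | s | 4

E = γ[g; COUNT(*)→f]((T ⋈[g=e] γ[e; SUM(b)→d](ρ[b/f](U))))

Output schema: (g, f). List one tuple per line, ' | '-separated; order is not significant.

Row counts bottom-up:
  T → 3
  U → 5
  ρ[b/f](U) → 5
  γ[e; SUM(b)→d](ρ[b/f](U)) → 5
  (T ⋈[g=e] γ[e; SUM(b)→d](ρ[b/f](U))) → 3
  γ[g; COUNT(*)→f]((T ⋈[g=e] γ[e; SUM(b)→d](ρ[b/f](U)))) → 3

== RESULT ==
g | f
2 | 1
5 | 1
9 | 1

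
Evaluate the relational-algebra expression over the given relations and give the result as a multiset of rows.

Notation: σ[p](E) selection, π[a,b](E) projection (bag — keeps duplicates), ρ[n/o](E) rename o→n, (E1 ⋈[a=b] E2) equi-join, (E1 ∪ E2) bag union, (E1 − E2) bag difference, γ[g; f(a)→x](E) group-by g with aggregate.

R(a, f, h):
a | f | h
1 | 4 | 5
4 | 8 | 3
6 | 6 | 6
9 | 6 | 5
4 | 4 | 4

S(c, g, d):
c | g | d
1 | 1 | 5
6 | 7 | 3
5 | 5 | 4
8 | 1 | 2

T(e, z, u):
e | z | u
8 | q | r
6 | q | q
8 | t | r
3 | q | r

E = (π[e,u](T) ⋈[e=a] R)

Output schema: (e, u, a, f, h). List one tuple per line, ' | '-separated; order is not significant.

Stepwise |·|:
  T → 4
  π[e,u](T) → 4
  R → 5
  (π[e,u](T) ⋈[e=a] R) → 1

== RESULT ==
e | u | a | f | h
6 | q | 6 | 6 | 6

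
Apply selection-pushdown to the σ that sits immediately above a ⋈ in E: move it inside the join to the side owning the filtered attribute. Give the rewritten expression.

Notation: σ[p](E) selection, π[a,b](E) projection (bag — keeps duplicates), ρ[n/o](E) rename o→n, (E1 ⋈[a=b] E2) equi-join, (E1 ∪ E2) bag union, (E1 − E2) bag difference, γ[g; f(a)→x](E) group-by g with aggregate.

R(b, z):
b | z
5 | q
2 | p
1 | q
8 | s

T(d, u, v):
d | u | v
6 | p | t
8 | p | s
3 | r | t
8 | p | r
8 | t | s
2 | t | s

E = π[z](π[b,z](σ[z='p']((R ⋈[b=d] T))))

σ filters on z, owned by the left side.
E' = π[z](π[b,z]((σ[z='p'](R) ⋈[b=d] T)))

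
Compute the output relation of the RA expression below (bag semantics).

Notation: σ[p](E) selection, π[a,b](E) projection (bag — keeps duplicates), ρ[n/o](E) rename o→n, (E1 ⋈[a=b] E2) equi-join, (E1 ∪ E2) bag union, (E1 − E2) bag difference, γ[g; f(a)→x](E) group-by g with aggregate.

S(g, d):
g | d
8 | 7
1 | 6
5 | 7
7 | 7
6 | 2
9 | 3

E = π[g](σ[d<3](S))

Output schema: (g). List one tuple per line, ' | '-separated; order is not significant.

Per-node cardinality:
  S → 6
  σ[d<3](S) → 1
  π[g](σ[d<3](S)) → 1

== RESULT ==
g
6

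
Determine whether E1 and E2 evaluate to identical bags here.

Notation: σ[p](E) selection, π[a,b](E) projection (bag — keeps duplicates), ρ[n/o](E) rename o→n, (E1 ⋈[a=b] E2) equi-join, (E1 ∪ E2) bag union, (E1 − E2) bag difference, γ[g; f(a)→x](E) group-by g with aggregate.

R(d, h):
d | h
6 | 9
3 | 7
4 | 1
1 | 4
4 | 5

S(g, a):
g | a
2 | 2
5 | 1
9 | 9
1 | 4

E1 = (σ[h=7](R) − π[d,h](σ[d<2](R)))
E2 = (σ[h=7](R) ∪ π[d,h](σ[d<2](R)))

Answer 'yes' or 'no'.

E1 subexpression sizes:
  R → 5
  σ[h=7](R) → 1
  R → 5
  σ[d<2](R) → 1
  π[d,h](σ[d<2](R)) → 1
  (σ[h=7](R) − π[d,h](σ[d<2](R))) → 1
E2 subexpression sizes:
  R → 5
  σ[h=7](R) → 1
  R → 5
  σ[d<2](R) → 1
  π[d,h](σ[d<2](R)) → 1
  (σ[h=7](R) ∪ π[d,h](σ[d<2](R))) → 2

E1 result:
d | h
3 | 7
E2 result:
d | h
1 | 4
3 | 7
Witness: (1, 4) appears 0× in E1 but 1× in E2.

no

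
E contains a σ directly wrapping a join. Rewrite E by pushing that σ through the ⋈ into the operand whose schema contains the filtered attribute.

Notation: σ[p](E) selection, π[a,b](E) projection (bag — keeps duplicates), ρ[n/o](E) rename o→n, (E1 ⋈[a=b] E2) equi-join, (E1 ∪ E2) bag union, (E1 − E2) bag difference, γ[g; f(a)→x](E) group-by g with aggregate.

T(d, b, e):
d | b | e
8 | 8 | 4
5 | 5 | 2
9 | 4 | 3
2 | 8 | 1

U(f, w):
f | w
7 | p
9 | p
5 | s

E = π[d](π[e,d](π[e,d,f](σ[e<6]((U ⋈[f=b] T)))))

σ filters on e, owned by the right side.
E' = π[d](π[e,d](π[e,d,f]((U ⋈[f=b] σ[e<6](T)))))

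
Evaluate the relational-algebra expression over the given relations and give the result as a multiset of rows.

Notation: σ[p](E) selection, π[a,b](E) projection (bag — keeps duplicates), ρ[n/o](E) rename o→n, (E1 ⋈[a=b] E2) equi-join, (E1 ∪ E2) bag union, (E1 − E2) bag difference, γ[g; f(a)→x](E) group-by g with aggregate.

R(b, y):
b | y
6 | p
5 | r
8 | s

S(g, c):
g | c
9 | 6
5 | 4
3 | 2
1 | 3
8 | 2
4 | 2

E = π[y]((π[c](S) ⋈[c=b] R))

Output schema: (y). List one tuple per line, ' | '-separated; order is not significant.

Per-node cardinality:
  S → 6
  π[c](S) → 6
  R → 3
  (π[c](S) ⋈[c=b] R) → 1
  π[y]((π[c](S) ⋈[c=b] R)) → 1

== RESULT ==
y
p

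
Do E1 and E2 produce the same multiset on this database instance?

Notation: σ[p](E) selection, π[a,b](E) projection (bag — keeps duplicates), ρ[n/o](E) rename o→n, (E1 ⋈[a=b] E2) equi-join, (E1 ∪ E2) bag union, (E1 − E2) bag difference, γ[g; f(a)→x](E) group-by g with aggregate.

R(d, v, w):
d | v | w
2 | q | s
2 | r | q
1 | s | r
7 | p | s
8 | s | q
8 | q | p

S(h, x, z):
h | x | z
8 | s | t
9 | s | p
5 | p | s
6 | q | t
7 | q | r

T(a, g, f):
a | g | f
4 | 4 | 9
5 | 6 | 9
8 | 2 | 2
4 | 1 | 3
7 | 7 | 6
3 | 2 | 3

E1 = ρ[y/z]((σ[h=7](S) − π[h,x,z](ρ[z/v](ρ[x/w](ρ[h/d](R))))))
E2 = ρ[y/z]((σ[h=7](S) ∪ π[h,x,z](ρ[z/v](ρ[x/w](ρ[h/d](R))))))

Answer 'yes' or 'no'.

E1 row counts bottom-up:
  S → 5
  σ[h=7](S) → 1
  R → 6
  ρ[h/d](R) → 6
  ρ[x/w](ρ[h/d](R)) → 6
  ρ[z/v](ρ[x/w](ρ[h/d](R))) → 6
  π[h,x,z](ρ[z/v](ρ[x/w](ρ[h/d](R)))) → 6
  (σ[h=7](S) − π[h,x,z](ρ[z/v](ρ[x/w](ρ[h/d](R))))) → 1
  ρ[y/z]((σ[h=7](S) − π[h,x,z](ρ[z/v](ρ[x/w](ρ[h/d](R)))))) → 1
E2 row counts bottom-up:
  S → 5
  σ[h=7](S) → 1
  R → 6
  ρ[h/d](R) → 6
  ρ[x/w](ρ[h/d](R)) → 6
  ρ[z/v](ρ[x/w](ρ[h/d](R))) → 6
  π[h,x,z](ρ[z/v](ρ[x/w](ρ[h/d](R)))) → 6
  (σ[h=7](S) ∪ π[h,x,z](ρ[z/v](ρ[x/w](ρ[h/d](R))))) → 7
  ρ[y/z]((σ[h=7](S) ∪ π[h,x,z](ρ[z/v](ρ[x/w](ρ[h/d](R)))))) → 7

E1 result:
h | x | y
7 | q | r
E2 result:
h | x | y
1 | r | s
2 | q | r
2 | s | q
7 | q | r
7 | s | p
8 | p | q
8 | q | s
Witness: (7, 's', 'p') appears 0× in E1 but 1× in E2.

no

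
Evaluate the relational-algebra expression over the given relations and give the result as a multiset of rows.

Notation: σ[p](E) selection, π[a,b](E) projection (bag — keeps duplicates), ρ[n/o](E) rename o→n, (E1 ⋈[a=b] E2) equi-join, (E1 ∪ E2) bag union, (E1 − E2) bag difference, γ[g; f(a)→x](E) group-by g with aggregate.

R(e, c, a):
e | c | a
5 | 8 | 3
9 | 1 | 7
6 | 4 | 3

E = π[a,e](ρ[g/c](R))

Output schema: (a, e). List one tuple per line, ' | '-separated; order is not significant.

Subexpression sizes:
  R → 3
  ρ[g/c](R) → 3
  π[a,e](ρ[g/c](R)) → 3

== RESULT ==
a | e
3 | 5
3 | 6
7 | 9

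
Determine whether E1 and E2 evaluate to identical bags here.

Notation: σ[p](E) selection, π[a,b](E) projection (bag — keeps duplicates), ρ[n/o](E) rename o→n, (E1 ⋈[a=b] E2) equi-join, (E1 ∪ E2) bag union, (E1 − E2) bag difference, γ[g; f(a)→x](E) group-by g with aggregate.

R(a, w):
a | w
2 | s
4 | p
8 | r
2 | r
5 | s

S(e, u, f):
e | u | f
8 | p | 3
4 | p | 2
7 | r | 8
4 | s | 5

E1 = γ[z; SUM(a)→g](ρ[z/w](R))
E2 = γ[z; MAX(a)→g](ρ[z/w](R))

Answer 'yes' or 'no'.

E1 per-node cardinality:
  R → 5
  ρ[z/w](R) → 5
  γ[z; SUM(a)→g](ρ[z/w](R)) → 3
E2 per-node cardinality:
  R → 5
  ρ[z/w](R) → 5
  γ[z; MAX(a)→g](ρ[z/w](R)) → 3

E1 result:
z | g
p | 4
r | 10
s | 7
E2 result:
z | g
p | 4
r | 8
s | 5
Witness: ('r', 8) appears 0× in E1 but 1× in E2.

no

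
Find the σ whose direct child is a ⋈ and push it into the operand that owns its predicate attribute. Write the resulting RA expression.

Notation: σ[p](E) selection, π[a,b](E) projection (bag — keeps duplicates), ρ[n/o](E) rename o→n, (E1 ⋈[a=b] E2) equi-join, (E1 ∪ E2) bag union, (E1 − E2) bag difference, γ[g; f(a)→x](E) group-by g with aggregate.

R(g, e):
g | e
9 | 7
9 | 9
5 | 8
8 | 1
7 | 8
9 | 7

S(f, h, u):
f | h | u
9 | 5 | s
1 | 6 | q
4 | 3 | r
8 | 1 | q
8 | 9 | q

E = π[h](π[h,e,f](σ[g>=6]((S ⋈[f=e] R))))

σ filters on g, owned by the right side.
E' = π[h](π[h,e,f]((S ⋈[f=e] σ[g>=6](R))))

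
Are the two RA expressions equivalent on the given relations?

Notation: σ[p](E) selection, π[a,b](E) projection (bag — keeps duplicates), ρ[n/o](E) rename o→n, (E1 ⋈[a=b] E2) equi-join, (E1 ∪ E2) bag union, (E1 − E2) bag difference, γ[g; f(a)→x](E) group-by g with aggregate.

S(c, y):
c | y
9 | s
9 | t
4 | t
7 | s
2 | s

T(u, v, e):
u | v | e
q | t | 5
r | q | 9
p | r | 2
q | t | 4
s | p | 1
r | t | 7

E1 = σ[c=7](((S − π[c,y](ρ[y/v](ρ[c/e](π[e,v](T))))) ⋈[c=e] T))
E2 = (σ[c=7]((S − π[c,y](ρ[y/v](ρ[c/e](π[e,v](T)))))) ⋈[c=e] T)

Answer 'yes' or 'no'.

E1 per-node cardinality:
  S → 5
  T → 6
  π[e,v](T) → 6
  ρ[c/e](π[e,v](T)) → 6
  ρ[y/v](ρ[c/e](π[e,v](T))) → 6
  π[c,y](ρ[y/v](ρ[c/e](π[e,v](T)))) → 6
  (S − π[c,y](ρ[y/v](ρ[c/e](π[e,v](T))))) → 4
  T → 6
  ((S − π[c,y](ρ[y/v](ρ[c/e](π[e,v](T))))) ⋈[c=e] T) → 4
  σ[c=7](((S − π[c,y](ρ[y/v](ρ[c/e](π[e,v](T))))) ⋈[c=e] T)) → 1
E2 per-node cardinality:
  S → 5
  T → 6
  π[e,v](T) → 6
  ρ[c/e](π[e,v](T)) → 6
  ρ[y/v](ρ[c/e](π[e,v](T))) → 6
  π[c,y](ρ[y/v](ρ[c/e](π[e,v](T)))) → 6
  (S − π[c,y](ρ[y/v](ρ[c/e](π[e,v](T))))) → 4
  σ[c=7]((S − π[c,y](ρ[y/v](ρ[c/e](π[e,v](T)))))) → 1
  T → 6
  (σ[c=7]((S − π[c,y](ρ[y/v](ρ[c/e](π[e,v](T)))))) ⋈[c=e] T) → 1

E1 and E2 produce the same multiset:
c | y | u | v | e
7 | s | r | t | 7

yes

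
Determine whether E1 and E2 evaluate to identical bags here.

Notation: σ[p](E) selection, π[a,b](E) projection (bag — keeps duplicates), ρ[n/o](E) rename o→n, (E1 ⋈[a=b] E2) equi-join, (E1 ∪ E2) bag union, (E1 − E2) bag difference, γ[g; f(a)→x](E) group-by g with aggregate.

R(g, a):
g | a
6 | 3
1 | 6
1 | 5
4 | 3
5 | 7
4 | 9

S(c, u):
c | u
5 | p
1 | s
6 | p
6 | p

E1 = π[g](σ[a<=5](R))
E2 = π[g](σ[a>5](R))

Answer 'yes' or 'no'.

E1 per-node cardinality:
  R → 6
  σ[a<=5](R) → 3
  π[g](σ[a<=5](R)) → 3
E2 per-node cardinality:
  R → 6
  σ[a>5](R) → 3
  π[g](σ[a>5](R)) → 3

E1 result:
g
1
4
6
E2 result:
g
1
4
5
Witness: (6,) appears 1× in E1 but 0× in E2.

no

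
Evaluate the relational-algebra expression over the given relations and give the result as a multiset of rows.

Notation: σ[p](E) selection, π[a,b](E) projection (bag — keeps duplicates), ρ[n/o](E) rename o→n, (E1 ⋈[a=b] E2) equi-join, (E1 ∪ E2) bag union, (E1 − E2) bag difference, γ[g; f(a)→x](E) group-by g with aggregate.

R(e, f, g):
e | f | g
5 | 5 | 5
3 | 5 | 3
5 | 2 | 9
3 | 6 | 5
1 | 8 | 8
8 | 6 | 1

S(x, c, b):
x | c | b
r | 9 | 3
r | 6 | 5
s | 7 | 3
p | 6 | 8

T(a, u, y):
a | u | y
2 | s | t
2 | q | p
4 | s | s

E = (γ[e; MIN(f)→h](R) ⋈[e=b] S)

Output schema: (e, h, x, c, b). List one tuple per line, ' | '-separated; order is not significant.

Per-node cardinality:
  R → 6
  γ[e; MIN(f)→h](R) → 4
  S → 4
  (γ[e; MIN(f)→h](R) ⋈[e=b] S) → 4

== RESULT ==
e | h | x | c | b
3 | 5 | r | 9 | 3
3 | 5 | s | 7 | 3
5 | 2 | r | 6 | 5
8 | 6 | p | 6 | 8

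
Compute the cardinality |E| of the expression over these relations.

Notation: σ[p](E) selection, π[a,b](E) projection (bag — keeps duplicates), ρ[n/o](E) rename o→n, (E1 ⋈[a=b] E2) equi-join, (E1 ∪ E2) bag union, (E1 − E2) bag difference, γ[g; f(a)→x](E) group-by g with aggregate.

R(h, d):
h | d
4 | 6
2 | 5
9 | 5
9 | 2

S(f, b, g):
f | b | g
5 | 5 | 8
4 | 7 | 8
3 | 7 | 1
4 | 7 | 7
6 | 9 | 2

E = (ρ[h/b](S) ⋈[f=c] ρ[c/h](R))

Subexpression sizes:
  S → 5
  ρ[h/b](S) → 5
  R → 4
  ρ[c/h](R) → 4
  (ρ[h/b](S) ⋈[f=c] ρ[c/h](R)) → 2

|E| = 2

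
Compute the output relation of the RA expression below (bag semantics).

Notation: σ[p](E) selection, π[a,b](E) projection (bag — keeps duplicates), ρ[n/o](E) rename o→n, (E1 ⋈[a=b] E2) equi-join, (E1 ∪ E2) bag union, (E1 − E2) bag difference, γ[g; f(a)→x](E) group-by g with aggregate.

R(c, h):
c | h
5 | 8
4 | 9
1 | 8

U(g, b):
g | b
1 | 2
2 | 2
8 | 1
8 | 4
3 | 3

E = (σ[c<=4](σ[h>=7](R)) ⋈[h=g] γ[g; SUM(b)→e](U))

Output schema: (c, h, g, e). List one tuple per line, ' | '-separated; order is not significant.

Row counts bottom-up:
  R → 3
  σ[h>=7](R) → 3
  σ[c<=4](σ[h>=7](R)) → 2
  U → 5
  γ[g; SUM(b)→e](U) → 4
  (σ[c<=4](σ[h>=7](R)) ⋈[h=g] γ[g; SUM(b)→e](U)) → 1

== RESULT ==
c | h | g | e
1 | 8 | 8 | 5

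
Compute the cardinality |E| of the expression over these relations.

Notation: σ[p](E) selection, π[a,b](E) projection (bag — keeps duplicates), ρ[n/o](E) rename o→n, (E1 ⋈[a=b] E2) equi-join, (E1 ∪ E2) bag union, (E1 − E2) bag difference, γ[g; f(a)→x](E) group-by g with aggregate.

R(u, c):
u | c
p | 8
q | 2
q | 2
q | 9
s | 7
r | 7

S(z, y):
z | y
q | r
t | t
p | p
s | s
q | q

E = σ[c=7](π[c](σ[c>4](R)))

Stepwise |·|:
  R → 6
  σ[c>4](R) → 4
  π[c](σ[c>4](R)) → 4
  σ[c=7](π[c](σ[c>4](R))) → 2

|E| = 2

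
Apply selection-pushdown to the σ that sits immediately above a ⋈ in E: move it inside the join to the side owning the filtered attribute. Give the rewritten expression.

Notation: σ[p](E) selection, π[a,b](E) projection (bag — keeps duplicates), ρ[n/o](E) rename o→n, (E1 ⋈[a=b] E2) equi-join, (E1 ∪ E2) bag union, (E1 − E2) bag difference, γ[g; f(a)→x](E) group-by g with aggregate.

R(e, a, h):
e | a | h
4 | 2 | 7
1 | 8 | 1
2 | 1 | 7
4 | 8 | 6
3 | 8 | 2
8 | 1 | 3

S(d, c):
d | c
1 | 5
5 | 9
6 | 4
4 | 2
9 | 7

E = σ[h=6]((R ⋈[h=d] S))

σ filters on h, owned by the left side.
E' = (σ[h=6](R) ⋈[h=d] S)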